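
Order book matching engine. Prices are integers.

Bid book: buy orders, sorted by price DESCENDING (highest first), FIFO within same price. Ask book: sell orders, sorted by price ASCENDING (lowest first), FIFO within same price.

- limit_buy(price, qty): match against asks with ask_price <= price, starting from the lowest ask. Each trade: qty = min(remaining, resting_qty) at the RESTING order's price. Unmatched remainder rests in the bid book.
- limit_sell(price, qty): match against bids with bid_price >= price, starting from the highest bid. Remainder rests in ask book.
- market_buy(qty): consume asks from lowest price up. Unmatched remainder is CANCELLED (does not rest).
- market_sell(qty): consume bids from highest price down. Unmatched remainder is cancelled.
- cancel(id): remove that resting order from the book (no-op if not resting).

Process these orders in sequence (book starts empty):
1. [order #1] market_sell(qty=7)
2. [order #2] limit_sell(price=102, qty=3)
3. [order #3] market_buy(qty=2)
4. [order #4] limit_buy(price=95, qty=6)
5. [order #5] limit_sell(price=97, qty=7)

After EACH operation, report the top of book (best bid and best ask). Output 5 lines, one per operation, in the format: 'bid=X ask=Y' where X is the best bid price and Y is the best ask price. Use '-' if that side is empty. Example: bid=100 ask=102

After op 1 [order #1] market_sell(qty=7): fills=none; bids=[-] asks=[-]
After op 2 [order #2] limit_sell(price=102, qty=3): fills=none; bids=[-] asks=[#2:3@102]
After op 3 [order #3] market_buy(qty=2): fills=#3x#2:2@102; bids=[-] asks=[#2:1@102]
After op 4 [order #4] limit_buy(price=95, qty=6): fills=none; bids=[#4:6@95] asks=[#2:1@102]
After op 5 [order #5] limit_sell(price=97, qty=7): fills=none; bids=[#4:6@95] asks=[#5:7@97 #2:1@102]

Answer: bid=- ask=-
bid=- ask=102
bid=- ask=102
bid=95 ask=102
bid=95 ask=97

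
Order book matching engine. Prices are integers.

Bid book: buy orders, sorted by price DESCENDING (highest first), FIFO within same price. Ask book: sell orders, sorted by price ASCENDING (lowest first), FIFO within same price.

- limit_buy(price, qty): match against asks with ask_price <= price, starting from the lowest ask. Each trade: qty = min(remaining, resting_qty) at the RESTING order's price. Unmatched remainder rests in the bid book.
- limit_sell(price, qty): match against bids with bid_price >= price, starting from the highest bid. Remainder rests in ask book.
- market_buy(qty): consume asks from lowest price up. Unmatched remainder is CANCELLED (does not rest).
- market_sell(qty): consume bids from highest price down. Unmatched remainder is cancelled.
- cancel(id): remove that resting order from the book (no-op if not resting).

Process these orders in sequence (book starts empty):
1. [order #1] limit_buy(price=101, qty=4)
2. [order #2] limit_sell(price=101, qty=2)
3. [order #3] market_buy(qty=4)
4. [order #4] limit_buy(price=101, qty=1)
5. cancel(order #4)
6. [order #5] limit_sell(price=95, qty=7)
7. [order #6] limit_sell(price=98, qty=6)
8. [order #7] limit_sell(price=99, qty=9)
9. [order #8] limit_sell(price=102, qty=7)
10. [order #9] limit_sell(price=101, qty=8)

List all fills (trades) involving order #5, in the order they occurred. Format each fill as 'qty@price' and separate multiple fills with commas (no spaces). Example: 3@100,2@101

After op 1 [order #1] limit_buy(price=101, qty=4): fills=none; bids=[#1:4@101] asks=[-]
After op 2 [order #2] limit_sell(price=101, qty=2): fills=#1x#2:2@101; bids=[#1:2@101] asks=[-]
After op 3 [order #3] market_buy(qty=4): fills=none; bids=[#1:2@101] asks=[-]
After op 4 [order #4] limit_buy(price=101, qty=1): fills=none; bids=[#1:2@101 #4:1@101] asks=[-]
After op 5 cancel(order #4): fills=none; bids=[#1:2@101] asks=[-]
After op 6 [order #5] limit_sell(price=95, qty=7): fills=#1x#5:2@101; bids=[-] asks=[#5:5@95]
After op 7 [order #6] limit_sell(price=98, qty=6): fills=none; bids=[-] asks=[#5:5@95 #6:6@98]
After op 8 [order #7] limit_sell(price=99, qty=9): fills=none; bids=[-] asks=[#5:5@95 #6:6@98 #7:9@99]
After op 9 [order #8] limit_sell(price=102, qty=7): fills=none; bids=[-] asks=[#5:5@95 #6:6@98 #7:9@99 #8:7@102]
After op 10 [order #9] limit_sell(price=101, qty=8): fills=none; bids=[-] asks=[#5:5@95 #6:6@98 #7:9@99 #9:8@101 #8:7@102]

Answer: 2@101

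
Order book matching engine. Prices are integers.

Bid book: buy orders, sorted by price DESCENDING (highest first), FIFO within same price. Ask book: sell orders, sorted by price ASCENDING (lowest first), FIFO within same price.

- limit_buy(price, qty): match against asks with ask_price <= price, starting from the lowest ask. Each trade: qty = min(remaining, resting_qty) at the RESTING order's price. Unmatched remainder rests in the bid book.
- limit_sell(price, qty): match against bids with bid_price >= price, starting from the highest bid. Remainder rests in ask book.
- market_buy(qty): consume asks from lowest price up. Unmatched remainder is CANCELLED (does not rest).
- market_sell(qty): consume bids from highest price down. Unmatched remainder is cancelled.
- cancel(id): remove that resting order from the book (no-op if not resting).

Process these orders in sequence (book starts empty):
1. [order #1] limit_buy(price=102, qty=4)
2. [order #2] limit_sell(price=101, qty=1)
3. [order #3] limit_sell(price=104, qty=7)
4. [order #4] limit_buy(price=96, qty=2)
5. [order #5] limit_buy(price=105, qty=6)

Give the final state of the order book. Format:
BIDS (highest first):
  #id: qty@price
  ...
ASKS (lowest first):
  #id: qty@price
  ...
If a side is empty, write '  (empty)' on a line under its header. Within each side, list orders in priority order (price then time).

After op 1 [order #1] limit_buy(price=102, qty=4): fills=none; bids=[#1:4@102] asks=[-]
After op 2 [order #2] limit_sell(price=101, qty=1): fills=#1x#2:1@102; bids=[#1:3@102] asks=[-]
After op 3 [order #3] limit_sell(price=104, qty=7): fills=none; bids=[#1:3@102] asks=[#3:7@104]
After op 4 [order #4] limit_buy(price=96, qty=2): fills=none; bids=[#1:3@102 #4:2@96] asks=[#3:7@104]
After op 5 [order #5] limit_buy(price=105, qty=6): fills=#5x#3:6@104; bids=[#1:3@102 #4:2@96] asks=[#3:1@104]

Answer: BIDS (highest first):
  #1: 3@102
  #4: 2@96
ASKS (lowest first):
  #3: 1@104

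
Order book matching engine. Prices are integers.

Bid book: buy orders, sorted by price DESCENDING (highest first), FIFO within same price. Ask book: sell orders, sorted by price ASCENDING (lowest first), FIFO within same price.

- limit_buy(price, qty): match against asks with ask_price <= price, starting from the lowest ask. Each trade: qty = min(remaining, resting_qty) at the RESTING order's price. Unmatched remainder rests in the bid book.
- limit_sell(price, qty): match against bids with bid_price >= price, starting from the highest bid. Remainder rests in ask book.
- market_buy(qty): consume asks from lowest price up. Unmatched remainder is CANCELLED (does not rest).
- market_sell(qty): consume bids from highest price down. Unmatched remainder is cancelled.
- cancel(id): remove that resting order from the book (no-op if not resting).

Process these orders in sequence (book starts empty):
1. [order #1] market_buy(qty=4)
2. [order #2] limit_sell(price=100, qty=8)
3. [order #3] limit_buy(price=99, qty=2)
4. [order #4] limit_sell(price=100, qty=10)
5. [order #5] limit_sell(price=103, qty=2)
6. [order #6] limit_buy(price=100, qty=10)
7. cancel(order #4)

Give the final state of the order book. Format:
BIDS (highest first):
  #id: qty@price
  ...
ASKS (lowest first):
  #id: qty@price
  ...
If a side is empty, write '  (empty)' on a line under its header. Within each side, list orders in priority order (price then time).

Answer: BIDS (highest first):
  #3: 2@99
ASKS (lowest first):
  #5: 2@103

Derivation:
After op 1 [order #1] market_buy(qty=4): fills=none; bids=[-] asks=[-]
After op 2 [order #2] limit_sell(price=100, qty=8): fills=none; bids=[-] asks=[#2:8@100]
After op 3 [order #3] limit_buy(price=99, qty=2): fills=none; bids=[#3:2@99] asks=[#2:8@100]
After op 4 [order #4] limit_sell(price=100, qty=10): fills=none; bids=[#3:2@99] asks=[#2:8@100 #4:10@100]
After op 5 [order #5] limit_sell(price=103, qty=2): fills=none; bids=[#3:2@99] asks=[#2:8@100 #4:10@100 #5:2@103]
After op 6 [order #6] limit_buy(price=100, qty=10): fills=#6x#2:8@100 #6x#4:2@100; bids=[#3:2@99] asks=[#4:8@100 #5:2@103]
After op 7 cancel(order #4): fills=none; bids=[#3:2@99] asks=[#5:2@103]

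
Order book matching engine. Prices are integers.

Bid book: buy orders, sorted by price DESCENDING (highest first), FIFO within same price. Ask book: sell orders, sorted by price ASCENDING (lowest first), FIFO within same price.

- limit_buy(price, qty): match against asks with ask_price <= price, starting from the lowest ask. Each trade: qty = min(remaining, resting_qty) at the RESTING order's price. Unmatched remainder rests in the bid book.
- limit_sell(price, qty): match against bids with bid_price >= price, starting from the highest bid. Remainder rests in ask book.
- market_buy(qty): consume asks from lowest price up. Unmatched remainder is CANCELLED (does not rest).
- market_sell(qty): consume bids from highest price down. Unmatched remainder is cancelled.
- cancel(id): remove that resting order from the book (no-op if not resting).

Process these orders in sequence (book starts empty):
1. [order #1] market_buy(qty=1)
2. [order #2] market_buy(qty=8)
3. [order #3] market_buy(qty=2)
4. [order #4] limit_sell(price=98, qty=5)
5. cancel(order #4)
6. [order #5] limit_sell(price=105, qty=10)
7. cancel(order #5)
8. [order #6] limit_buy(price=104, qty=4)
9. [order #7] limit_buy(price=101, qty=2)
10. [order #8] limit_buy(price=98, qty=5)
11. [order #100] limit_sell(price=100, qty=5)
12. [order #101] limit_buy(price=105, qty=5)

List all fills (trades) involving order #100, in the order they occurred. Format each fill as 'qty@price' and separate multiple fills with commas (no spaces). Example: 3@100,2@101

After op 1 [order #1] market_buy(qty=1): fills=none; bids=[-] asks=[-]
After op 2 [order #2] market_buy(qty=8): fills=none; bids=[-] asks=[-]
After op 3 [order #3] market_buy(qty=2): fills=none; bids=[-] asks=[-]
After op 4 [order #4] limit_sell(price=98, qty=5): fills=none; bids=[-] asks=[#4:5@98]
After op 5 cancel(order #4): fills=none; bids=[-] asks=[-]
After op 6 [order #5] limit_sell(price=105, qty=10): fills=none; bids=[-] asks=[#5:10@105]
After op 7 cancel(order #5): fills=none; bids=[-] asks=[-]
After op 8 [order #6] limit_buy(price=104, qty=4): fills=none; bids=[#6:4@104] asks=[-]
After op 9 [order #7] limit_buy(price=101, qty=2): fills=none; bids=[#6:4@104 #7:2@101] asks=[-]
After op 10 [order #8] limit_buy(price=98, qty=5): fills=none; bids=[#6:4@104 #7:2@101 #8:5@98] asks=[-]
After op 11 [order #100] limit_sell(price=100, qty=5): fills=#6x#100:4@104 #7x#100:1@101; bids=[#7:1@101 #8:5@98] asks=[-]
After op 12 [order #101] limit_buy(price=105, qty=5): fills=none; bids=[#101:5@105 #7:1@101 #8:5@98] asks=[-]

Answer: 4@104,1@101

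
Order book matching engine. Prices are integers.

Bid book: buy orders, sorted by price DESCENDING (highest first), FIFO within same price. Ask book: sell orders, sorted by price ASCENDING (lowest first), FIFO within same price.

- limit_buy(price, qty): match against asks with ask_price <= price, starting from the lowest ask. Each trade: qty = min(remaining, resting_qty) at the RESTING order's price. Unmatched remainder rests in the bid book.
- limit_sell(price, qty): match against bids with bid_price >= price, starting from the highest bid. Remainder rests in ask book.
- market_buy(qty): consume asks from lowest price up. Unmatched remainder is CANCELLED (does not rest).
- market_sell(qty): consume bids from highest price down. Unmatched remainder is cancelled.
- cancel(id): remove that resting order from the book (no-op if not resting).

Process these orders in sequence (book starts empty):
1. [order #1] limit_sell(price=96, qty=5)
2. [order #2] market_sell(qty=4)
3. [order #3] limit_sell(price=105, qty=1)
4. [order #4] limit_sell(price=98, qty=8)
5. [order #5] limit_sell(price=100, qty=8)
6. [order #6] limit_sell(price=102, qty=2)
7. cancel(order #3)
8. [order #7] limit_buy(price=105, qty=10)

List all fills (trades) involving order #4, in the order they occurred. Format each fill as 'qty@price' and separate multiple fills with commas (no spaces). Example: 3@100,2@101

After op 1 [order #1] limit_sell(price=96, qty=5): fills=none; bids=[-] asks=[#1:5@96]
After op 2 [order #2] market_sell(qty=4): fills=none; bids=[-] asks=[#1:5@96]
After op 3 [order #3] limit_sell(price=105, qty=1): fills=none; bids=[-] asks=[#1:5@96 #3:1@105]
After op 4 [order #4] limit_sell(price=98, qty=8): fills=none; bids=[-] asks=[#1:5@96 #4:8@98 #3:1@105]
After op 5 [order #5] limit_sell(price=100, qty=8): fills=none; bids=[-] asks=[#1:5@96 #4:8@98 #5:8@100 #3:1@105]
After op 6 [order #6] limit_sell(price=102, qty=2): fills=none; bids=[-] asks=[#1:5@96 #4:8@98 #5:8@100 #6:2@102 #3:1@105]
After op 7 cancel(order #3): fills=none; bids=[-] asks=[#1:5@96 #4:8@98 #5:8@100 #6:2@102]
After op 8 [order #7] limit_buy(price=105, qty=10): fills=#7x#1:5@96 #7x#4:5@98; bids=[-] asks=[#4:3@98 #5:8@100 #6:2@102]

Answer: 5@98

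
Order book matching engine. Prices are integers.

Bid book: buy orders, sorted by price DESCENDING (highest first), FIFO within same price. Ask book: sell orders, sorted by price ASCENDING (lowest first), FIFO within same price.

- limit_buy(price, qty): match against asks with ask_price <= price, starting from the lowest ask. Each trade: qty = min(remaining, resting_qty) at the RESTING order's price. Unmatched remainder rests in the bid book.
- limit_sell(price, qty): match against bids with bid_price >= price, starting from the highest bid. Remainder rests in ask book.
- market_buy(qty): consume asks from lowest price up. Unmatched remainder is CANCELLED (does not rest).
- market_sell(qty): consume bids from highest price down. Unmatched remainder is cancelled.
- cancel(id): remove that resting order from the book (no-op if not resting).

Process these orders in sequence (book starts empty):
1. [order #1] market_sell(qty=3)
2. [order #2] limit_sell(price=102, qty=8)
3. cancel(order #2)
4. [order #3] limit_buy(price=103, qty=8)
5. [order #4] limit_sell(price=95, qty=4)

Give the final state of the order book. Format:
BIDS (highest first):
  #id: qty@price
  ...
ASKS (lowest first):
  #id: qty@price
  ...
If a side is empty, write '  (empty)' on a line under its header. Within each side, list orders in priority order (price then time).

After op 1 [order #1] market_sell(qty=3): fills=none; bids=[-] asks=[-]
After op 2 [order #2] limit_sell(price=102, qty=8): fills=none; bids=[-] asks=[#2:8@102]
After op 3 cancel(order #2): fills=none; bids=[-] asks=[-]
After op 4 [order #3] limit_buy(price=103, qty=8): fills=none; bids=[#3:8@103] asks=[-]
After op 5 [order #4] limit_sell(price=95, qty=4): fills=#3x#4:4@103; bids=[#3:4@103] asks=[-]

Answer: BIDS (highest first):
  #3: 4@103
ASKS (lowest first):
  (empty)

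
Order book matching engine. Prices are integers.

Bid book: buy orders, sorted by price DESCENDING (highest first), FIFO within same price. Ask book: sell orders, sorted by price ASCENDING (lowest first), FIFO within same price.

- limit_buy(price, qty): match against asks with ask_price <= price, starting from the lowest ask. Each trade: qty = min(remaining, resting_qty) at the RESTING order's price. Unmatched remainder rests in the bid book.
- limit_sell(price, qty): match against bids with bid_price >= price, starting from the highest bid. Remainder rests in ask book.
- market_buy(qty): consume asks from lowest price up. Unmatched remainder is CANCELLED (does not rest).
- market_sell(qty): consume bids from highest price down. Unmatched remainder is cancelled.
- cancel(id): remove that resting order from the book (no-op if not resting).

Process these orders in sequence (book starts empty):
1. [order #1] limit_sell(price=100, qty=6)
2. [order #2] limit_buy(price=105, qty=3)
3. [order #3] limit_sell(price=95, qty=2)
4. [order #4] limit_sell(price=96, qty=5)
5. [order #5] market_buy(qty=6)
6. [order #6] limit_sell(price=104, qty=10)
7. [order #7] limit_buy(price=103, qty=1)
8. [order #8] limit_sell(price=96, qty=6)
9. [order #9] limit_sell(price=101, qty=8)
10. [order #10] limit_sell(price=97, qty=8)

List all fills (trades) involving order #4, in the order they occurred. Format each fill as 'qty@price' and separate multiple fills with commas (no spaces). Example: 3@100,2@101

After op 1 [order #1] limit_sell(price=100, qty=6): fills=none; bids=[-] asks=[#1:6@100]
After op 2 [order #2] limit_buy(price=105, qty=3): fills=#2x#1:3@100; bids=[-] asks=[#1:3@100]
After op 3 [order #3] limit_sell(price=95, qty=2): fills=none; bids=[-] asks=[#3:2@95 #1:3@100]
After op 4 [order #4] limit_sell(price=96, qty=5): fills=none; bids=[-] asks=[#3:2@95 #4:5@96 #1:3@100]
After op 5 [order #5] market_buy(qty=6): fills=#5x#3:2@95 #5x#4:4@96; bids=[-] asks=[#4:1@96 #1:3@100]
After op 6 [order #6] limit_sell(price=104, qty=10): fills=none; bids=[-] asks=[#4:1@96 #1:3@100 #6:10@104]
After op 7 [order #7] limit_buy(price=103, qty=1): fills=#7x#4:1@96; bids=[-] asks=[#1:3@100 #6:10@104]
After op 8 [order #8] limit_sell(price=96, qty=6): fills=none; bids=[-] asks=[#8:6@96 #1:3@100 #6:10@104]
After op 9 [order #9] limit_sell(price=101, qty=8): fills=none; bids=[-] asks=[#8:6@96 #1:3@100 #9:8@101 #6:10@104]
After op 10 [order #10] limit_sell(price=97, qty=8): fills=none; bids=[-] asks=[#8:6@96 #10:8@97 #1:3@100 #9:8@101 #6:10@104]

Answer: 4@96,1@96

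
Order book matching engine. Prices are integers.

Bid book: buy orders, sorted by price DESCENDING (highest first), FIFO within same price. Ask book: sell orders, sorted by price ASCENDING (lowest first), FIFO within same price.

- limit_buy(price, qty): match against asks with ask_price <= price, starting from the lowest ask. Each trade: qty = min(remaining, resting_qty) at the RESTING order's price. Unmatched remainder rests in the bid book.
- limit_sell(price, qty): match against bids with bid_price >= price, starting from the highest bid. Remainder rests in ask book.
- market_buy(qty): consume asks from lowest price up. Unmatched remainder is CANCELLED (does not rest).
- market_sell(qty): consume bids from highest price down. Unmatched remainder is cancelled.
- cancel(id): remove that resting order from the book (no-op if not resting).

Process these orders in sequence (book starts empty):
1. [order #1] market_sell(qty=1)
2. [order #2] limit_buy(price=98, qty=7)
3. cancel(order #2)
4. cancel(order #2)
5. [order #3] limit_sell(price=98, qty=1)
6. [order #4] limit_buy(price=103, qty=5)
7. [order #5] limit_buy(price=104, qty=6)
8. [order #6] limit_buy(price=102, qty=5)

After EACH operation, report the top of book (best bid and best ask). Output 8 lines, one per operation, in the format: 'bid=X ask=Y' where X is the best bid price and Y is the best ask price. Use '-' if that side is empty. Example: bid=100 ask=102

Answer: bid=- ask=-
bid=98 ask=-
bid=- ask=-
bid=- ask=-
bid=- ask=98
bid=103 ask=-
bid=104 ask=-
bid=104 ask=-

Derivation:
After op 1 [order #1] market_sell(qty=1): fills=none; bids=[-] asks=[-]
After op 2 [order #2] limit_buy(price=98, qty=7): fills=none; bids=[#2:7@98] asks=[-]
After op 3 cancel(order #2): fills=none; bids=[-] asks=[-]
After op 4 cancel(order #2): fills=none; bids=[-] asks=[-]
After op 5 [order #3] limit_sell(price=98, qty=1): fills=none; bids=[-] asks=[#3:1@98]
After op 6 [order #4] limit_buy(price=103, qty=5): fills=#4x#3:1@98; bids=[#4:4@103] asks=[-]
After op 7 [order #5] limit_buy(price=104, qty=6): fills=none; bids=[#5:6@104 #4:4@103] asks=[-]
After op 8 [order #6] limit_buy(price=102, qty=5): fills=none; bids=[#5:6@104 #4:4@103 #6:5@102] asks=[-]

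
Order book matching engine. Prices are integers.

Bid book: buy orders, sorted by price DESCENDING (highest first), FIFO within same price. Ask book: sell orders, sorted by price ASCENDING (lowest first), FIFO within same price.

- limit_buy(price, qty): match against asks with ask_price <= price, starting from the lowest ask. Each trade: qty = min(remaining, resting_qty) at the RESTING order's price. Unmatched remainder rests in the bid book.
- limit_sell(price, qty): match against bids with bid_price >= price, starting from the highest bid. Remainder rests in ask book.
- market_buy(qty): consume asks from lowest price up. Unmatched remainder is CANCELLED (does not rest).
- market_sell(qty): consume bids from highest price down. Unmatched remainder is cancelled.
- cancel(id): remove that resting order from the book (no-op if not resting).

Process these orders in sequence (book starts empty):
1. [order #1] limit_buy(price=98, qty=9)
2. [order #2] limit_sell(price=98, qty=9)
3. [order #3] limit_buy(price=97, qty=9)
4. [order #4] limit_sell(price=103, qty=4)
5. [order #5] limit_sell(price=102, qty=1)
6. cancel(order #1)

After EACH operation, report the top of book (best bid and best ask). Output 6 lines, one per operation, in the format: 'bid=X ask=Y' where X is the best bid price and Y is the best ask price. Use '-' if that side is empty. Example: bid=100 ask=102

After op 1 [order #1] limit_buy(price=98, qty=9): fills=none; bids=[#1:9@98] asks=[-]
After op 2 [order #2] limit_sell(price=98, qty=9): fills=#1x#2:9@98; bids=[-] asks=[-]
After op 3 [order #3] limit_buy(price=97, qty=9): fills=none; bids=[#3:9@97] asks=[-]
After op 4 [order #4] limit_sell(price=103, qty=4): fills=none; bids=[#3:9@97] asks=[#4:4@103]
After op 5 [order #5] limit_sell(price=102, qty=1): fills=none; bids=[#3:9@97] asks=[#5:1@102 #4:4@103]
After op 6 cancel(order #1): fills=none; bids=[#3:9@97] asks=[#5:1@102 #4:4@103]

Answer: bid=98 ask=-
bid=- ask=-
bid=97 ask=-
bid=97 ask=103
bid=97 ask=102
bid=97 ask=102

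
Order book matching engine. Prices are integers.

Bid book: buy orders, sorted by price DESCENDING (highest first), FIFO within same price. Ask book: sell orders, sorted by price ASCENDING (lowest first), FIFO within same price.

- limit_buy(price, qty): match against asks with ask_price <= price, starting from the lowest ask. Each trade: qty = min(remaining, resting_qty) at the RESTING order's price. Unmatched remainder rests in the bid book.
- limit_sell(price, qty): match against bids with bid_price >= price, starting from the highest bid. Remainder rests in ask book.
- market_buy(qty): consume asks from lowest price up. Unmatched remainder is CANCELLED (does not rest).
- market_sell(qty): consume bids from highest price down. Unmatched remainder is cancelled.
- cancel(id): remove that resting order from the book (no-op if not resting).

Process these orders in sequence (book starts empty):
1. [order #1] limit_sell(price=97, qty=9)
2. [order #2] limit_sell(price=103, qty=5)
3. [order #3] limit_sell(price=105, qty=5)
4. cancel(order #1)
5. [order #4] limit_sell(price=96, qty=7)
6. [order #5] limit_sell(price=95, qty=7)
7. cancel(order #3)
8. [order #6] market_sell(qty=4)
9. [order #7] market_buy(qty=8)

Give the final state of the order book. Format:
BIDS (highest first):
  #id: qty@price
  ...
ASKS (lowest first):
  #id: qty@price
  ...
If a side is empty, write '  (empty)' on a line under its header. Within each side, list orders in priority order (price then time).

Answer: BIDS (highest first):
  (empty)
ASKS (lowest first):
  #4: 6@96
  #2: 5@103

Derivation:
After op 1 [order #1] limit_sell(price=97, qty=9): fills=none; bids=[-] asks=[#1:9@97]
After op 2 [order #2] limit_sell(price=103, qty=5): fills=none; bids=[-] asks=[#1:9@97 #2:5@103]
After op 3 [order #3] limit_sell(price=105, qty=5): fills=none; bids=[-] asks=[#1:9@97 #2:5@103 #3:5@105]
After op 4 cancel(order #1): fills=none; bids=[-] asks=[#2:5@103 #3:5@105]
After op 5 [order #4] limit_sell(price=96, qty=7): fills=none; bids=[-] asks=[#4:7@96 #2:5@103 #3:5@105]
After op 6 [order #5] limit_sell(price=95, qty=7): fills=none; bids=[-] asks=[#5:7@95 #4:7@96 #2:5@103 #3:5@105]
After op 7 cancel(order #3): fills=none; bids=[-] asks=[#5:7@95 #4:7@96 #2:5@103]
After op 8 [order #6] market_sell(qty=4): fills=none; bids=[-] asks=[#5:7@95 #4:7@96 #2:5@103]
After op 9 [order #7] market_buy(qty=8): fills=#7x#5:7@95 #7x#4:1@96; bids=[-] asks=[#4:6@96 #2:5@103]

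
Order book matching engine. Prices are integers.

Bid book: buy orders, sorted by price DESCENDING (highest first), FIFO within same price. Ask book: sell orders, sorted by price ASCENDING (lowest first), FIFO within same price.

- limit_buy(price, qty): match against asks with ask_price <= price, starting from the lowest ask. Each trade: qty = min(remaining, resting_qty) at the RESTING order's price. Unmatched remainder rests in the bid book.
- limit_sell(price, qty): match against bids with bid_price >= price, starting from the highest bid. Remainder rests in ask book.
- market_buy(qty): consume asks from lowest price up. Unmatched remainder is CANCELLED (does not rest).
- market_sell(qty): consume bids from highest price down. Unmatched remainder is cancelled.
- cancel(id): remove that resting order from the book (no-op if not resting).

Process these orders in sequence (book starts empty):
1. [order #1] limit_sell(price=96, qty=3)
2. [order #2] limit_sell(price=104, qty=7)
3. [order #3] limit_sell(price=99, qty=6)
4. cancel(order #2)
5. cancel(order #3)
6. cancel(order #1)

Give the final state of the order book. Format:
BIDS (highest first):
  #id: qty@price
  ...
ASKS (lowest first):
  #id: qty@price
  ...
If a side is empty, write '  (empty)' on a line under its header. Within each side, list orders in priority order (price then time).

Answer: BIDS (highest first):
  (empty)
ASKS (lowest first):
  (empty)

Derivation:
After op 1 [order #1] limit_sell(price=96, qty=3): fills=none; bids=[-] asks=[#1:3@96]
After op 2 [order #2] limit_sell(price=104, qty=7): fills=none; bids=[-] asks=[#1:3@96 #2:7@104]
After op 3 [order #3] limit_sell(price=99, qty=6): fills=none; bids=[-] asks=[#1:3@96 #3:6@99 #2:7@104]
After op 4 cancel(order #2): fills=none; bids=[-] asks=[#1:3@96 #3:6@99]
After op 5 cancel(order #3): fills=none; bids=[-] asks=[#1:3@96]
After op 6 cancel(order #1): fills=none; bids=[-] asks=[-]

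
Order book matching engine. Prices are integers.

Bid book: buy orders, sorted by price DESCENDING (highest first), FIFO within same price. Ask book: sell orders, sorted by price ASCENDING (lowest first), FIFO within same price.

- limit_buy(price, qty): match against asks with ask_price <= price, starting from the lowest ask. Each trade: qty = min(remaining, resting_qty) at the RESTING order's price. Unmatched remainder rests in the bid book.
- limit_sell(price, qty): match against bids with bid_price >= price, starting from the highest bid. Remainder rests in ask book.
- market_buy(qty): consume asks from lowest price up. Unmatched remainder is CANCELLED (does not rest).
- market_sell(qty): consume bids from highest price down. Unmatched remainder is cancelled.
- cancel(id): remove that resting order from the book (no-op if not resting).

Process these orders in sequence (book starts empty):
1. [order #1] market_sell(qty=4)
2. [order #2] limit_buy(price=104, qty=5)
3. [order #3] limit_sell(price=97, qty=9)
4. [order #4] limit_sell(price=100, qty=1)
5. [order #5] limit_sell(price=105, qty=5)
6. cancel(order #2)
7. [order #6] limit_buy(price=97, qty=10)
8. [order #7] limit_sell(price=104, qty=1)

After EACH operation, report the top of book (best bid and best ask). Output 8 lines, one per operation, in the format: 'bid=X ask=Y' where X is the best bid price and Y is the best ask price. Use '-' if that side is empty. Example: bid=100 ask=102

After op 1 [order #1] market_sell(qty=4): fills=none; bids=[-] asks=[-]
After op 2 [order #2] limit_buy(price=104, qty=5): fills=none; bids=[#2:5@104] asks=[-]
After op 3 [order #3] limit_sell(price=97, qty=9): fills=#2x#3:5@104; bids=[-] asks=[#3:4@97]
After op 4 [order #4] limit_sell(price=100, qty=1): fills=none; bids=[-] asks=[#3:4@97 #4:1@100]
After op 5 [order #5] limit_sell(price=105, qty=5): fills=none; bids=[-] asks=[#3:4@97 #4:1@100 #5:5@105]
After op 6 cancel(order #2): fills=none; bids=[-] asks=[#3:4@97 #4:1@100 #5:5@105]
After op 7 [order #6] limit_buy(price=97, qty=10): fills=#6x#3:4@97; bids=[#6:6@97] asks=[#4:1@100 #5:5@105]
After op 8 [order #7] limit_sell(price=104, qty=1): fills=none; bids=[#6:6@97] asks=[#4:1@100 #7:1@104 #5:5@105]

Answer: bid=- ask=-
bid=104 ask=-
bid=- ask=97
bid=- ask=97
bid=- ask=97
bid=- ask=97
bid=97 ask=100
bid=97 ask=100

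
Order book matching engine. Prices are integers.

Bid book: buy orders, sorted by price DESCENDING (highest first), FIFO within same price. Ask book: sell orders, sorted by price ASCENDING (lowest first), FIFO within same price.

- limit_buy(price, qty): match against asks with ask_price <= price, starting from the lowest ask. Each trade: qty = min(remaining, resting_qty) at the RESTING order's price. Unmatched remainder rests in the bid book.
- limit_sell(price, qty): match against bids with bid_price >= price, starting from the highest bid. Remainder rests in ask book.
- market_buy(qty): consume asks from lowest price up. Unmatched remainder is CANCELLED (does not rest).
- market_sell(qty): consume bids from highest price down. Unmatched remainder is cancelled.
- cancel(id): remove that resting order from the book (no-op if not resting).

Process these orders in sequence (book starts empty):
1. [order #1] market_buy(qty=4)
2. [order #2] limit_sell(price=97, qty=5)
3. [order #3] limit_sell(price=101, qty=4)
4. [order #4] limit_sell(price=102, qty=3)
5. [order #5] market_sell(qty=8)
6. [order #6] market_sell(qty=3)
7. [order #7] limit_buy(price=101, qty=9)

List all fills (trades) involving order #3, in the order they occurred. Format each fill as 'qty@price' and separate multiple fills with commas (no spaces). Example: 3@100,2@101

Answer: 4@101

Derivation:
After op 1 [order #1] market_buy(qty=4): fills=none; bids=[-] asks=[-]
After op 2 [order #2] limit_sell(price=97, qty=5): fills=none; bids=[-] asks=[#2:5@97]
After op 3 [order #3] limit_sell(price=101, qty=4): fills=none; bids=[-] asks=[#2:5@97 #3:4@101]
After op 4 [order #4] limit_sell(price=102, qty=3): fills=none; bids=[-] asks=[#2:5@97 #3:4@101 #4:3@102]
After op 5 [order #5] market_sell(qty=8): fills=none; bids=[-] asks=[#2:5@97 #3:4@101 #4:3@102]
After op 6 [order #6] market_sell(qty=3): fills=none; bids=[-] asks=[#2:5@97 #3:4@101 #4:3@102]
After op 7 [order #7] limit_buy(price=101, qty=9): fills=#7x#2:5@97 #7x#3:4@101; bids=[-] asks=[#4:3@102]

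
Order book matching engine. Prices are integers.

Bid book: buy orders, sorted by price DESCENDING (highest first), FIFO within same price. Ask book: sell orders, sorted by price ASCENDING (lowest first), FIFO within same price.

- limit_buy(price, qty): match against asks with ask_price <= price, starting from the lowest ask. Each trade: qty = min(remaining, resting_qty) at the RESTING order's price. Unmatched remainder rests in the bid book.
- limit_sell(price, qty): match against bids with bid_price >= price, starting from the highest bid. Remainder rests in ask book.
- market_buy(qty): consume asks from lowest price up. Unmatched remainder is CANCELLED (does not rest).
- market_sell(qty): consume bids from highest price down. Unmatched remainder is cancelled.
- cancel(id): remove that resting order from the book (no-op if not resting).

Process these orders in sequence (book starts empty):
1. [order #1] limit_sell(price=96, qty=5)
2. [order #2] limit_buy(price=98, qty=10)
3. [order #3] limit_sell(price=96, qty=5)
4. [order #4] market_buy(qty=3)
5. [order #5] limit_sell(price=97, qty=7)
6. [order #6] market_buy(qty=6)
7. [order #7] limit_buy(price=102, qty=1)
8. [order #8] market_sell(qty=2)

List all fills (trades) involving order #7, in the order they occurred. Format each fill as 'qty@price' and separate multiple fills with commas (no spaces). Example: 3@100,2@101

Answer: 1@97

Derivation:
After op 1 [order #1] limit_sell(price=96, qty=5): fills=none; bids=[-] asks=[#1:5@96]
After op 2 [order #2] limit_buy(price=98, qty=10): fills=#2x#1:5@96; bids=[#2:5@98] asks=[-]
After op 3 [order #3] limit_sell(price=96, qty=5): fills=#2x#3:5@98; bids=[-] asks=[-]
After op 4 [order #4] market_buy(qty=3): fills=none; bids=[-] asks=[-]
After op 5 [order #5] limit_sell(price=97, qty=7): fills=none; bids=[-] asks=[#5:7@97]
After op 6 [order #6] market_buy(qty=6): fills=#6x#5:6@97; bids=[-] asks=[#5:1@97]
After op 7 [order #7] limit_buy(price=102, qty=1): fills=#7x#5:1@97; bids=[-] asks=[-]
After op 8 [order #8] market_sell(qty=2): fills=none; bids=[-] asks=[-]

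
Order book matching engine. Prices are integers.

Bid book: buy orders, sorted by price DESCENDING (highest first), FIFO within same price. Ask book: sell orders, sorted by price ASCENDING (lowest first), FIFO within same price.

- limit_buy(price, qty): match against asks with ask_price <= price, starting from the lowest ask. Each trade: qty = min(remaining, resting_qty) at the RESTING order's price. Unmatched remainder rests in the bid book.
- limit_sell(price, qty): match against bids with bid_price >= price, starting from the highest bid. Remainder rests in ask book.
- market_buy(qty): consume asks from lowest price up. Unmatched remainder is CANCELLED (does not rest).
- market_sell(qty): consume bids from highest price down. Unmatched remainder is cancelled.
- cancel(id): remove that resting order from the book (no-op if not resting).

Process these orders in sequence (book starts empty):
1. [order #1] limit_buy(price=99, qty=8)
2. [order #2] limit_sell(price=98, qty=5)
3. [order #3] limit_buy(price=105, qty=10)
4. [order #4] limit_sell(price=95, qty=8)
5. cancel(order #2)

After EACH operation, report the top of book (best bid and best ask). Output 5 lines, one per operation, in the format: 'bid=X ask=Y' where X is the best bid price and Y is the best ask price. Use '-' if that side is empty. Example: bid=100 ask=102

After op 1 [order #1] limit_buy(price=99, qty=8): fills=none; bids=[#1:8@99] asks=[-]
After op 2 [order #2] limit_sell(price=98, qty=5): fills=#1x#2:5@99; bids=[#1:3@99] asks=[-]
After op 3 [order #3] limit_buy(price=105, qty=10): fills=none; bids=[#3:10@105 #1:3@99] asks=[-]
After op 4 [order #4] limit_sell(price=95, qty=8): fills=#3x#4:8@105; bids=[#3:2@105 #1:3@99] asks=[-]
After op 5 cancel(order #2): fills=none; bids=[#3:2@105 #1:3@99] asks=[-]

Answer: bid=99 ask=-
bid=99 ask=-
bid=105 ask=-
bid=105 ask=-
bid=105 ask=-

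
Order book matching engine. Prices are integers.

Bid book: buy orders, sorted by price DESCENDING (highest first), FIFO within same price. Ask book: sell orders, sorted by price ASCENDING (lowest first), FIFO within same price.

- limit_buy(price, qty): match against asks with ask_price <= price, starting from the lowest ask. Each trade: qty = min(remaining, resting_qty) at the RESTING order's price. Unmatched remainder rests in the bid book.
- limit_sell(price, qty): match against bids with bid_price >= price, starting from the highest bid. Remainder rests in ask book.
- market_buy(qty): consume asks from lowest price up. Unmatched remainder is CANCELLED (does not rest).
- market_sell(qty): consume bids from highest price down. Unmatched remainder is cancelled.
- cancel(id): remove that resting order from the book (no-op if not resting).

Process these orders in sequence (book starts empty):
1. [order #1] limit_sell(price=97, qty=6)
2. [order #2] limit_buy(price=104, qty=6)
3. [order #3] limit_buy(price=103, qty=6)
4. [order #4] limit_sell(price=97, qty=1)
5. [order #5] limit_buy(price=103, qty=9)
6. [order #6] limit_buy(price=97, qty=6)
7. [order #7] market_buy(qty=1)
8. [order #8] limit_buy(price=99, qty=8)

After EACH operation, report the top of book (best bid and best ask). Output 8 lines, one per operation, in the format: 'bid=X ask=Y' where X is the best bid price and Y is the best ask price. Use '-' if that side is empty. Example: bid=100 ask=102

Answer: bid=- ask=97
bid=- ask=-
bid=103 ask=-
bid=103 ask=-
bid=103 ask=-
bid=103 ask=-
bid=103 ask=-
bid=103 ask=-

Derivation:
After op 1 [order #1] limit_sell(price=97, qty=6): fills=none; bids=[-] asks=[#1:6@97]
After op 2 [order #2] limit_buy(price=104, qty=6): fills=#2x#1:6@97; bids=[-] asks=[-]
After op 3 [order #3] limit_buy(price=103, qty=6): fills=none; bids=[#3:6@103] asks=[-]
After op 4 [order #4] limit_sell(price=97, qty=1): fills=#3x#4:1@103; bids=[#3:5@103] asks=[-]
After op 5 [order #5] limit_buy(price=103, qty=9): fills=none; bids=[#3:5@103 #5:9@103] asks=[-]
After op 6 [order #6] limit_buy(price=97, qty=6): fills=none; bids=[#3:5@103 #5:9@103 #6:6@97] asks=[-]
After op 7 [order #7] market_buy(qty=1): fills=none; bids=[#3:5@103 #5:9@103 #6:6@97] asks=[-]
After op 8 [order #8] limit_buy(price=99, qty=8): fills=none; bids=[#3:5@103 #5:9@103 #8:8@99 #6:6@97] asks=[-]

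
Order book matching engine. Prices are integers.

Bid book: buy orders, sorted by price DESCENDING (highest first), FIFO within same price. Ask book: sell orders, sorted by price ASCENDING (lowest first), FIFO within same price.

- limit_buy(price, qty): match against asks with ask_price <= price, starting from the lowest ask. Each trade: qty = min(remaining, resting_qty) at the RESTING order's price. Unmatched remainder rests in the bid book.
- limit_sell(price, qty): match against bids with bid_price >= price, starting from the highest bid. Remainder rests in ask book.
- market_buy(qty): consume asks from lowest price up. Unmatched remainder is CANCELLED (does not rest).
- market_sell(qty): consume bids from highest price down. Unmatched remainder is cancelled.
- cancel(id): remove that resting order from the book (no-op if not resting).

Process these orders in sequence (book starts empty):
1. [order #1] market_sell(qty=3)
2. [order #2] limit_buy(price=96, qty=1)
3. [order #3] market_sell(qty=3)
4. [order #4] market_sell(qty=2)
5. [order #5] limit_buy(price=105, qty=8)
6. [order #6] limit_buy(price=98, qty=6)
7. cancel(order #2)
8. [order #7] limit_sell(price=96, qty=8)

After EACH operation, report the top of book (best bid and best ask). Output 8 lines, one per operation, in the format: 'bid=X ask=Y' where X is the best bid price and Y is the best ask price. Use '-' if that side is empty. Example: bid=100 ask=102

Answer: bid=- ask=-
bid=96 ask=-
bid=- ask=-
bid=- ask=-
bid=105 ask=-
bid=105 ask=-
bid=105 ask=-
bid=98 ask=-

Derivation:
After op 1 [order #1] market_sell(qty=3): fills=none; bids=[-] asks=[-]
After op 2 [order #2] limit_buy(price=96, qty=1): fills=none; bids=[#2:1@96] asks=[-]
After op 3 [order #3] market_sell(qty=3): fills=#2x#3:1@96; bids=[-] asks=[-]
After op 4 [order #4] market_sell(qty=2): fills=none; bids=[-] asks=[-]
After op 5 [order #5] limit_buy(price=105, qty=8): fills=none; bids=[#5:8@105] asks=[-]
After op 6 [order #6] limit_buy(price=98, qty=6): fills=none; bids=[#5:8@105 #6:6@98] asks=[-]
After op 7 cancel(order #2): fills=none; bids=[#5:8@105 #6:6@98] asks=[-]
After op 8 [order #7] limit_sell(price=96, qty=8): fills=#5x#7:8@105; bids=[#6:6@98] asks=[-]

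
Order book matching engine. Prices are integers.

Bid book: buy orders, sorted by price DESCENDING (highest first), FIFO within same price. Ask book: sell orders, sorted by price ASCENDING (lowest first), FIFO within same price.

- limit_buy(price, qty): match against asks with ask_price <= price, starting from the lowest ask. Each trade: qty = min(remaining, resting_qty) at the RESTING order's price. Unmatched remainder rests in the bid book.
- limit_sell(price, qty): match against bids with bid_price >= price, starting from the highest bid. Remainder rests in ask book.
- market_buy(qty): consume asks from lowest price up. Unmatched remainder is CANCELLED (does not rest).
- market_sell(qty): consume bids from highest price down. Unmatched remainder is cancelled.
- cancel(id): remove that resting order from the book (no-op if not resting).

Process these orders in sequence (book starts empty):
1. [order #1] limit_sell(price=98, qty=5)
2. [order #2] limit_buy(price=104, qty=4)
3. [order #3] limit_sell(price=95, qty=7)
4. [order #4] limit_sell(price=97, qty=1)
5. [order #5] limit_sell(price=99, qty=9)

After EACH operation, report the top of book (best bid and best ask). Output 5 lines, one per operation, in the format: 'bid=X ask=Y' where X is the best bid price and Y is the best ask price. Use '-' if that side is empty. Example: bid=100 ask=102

After op 1 [order #1] limit_sell(price=98, qty=5): fills=none; bids=[-] asks=[#1:5@98]
After op 2 [order #2] limit_buy(price=104, qty=4): fills=#2x#1:4@98; bids=[-] asks=[#1:1@98]
After op 3 [order #3] limit_sell(price=95, qty=7): fills=none; bids=[-] asks=[#3:7@95 #1:1@98]
After op 4 [order #4] limit_sell(price=97, qty=1): fills=none; bids=[-] asks=[#3:7@95 #4:1@97 #1:1@98]
After op 5 [order #5] limit_sell(price=99, qty=9): fills=none; bids=[-] asks=[#3:7@95 #4:1@97 #1:1@98 #5:9@99]

Answer: bid=- ask=98
bid=- ask=98
bid=- ask=95
bid=- ask=95
bid=- ask=95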